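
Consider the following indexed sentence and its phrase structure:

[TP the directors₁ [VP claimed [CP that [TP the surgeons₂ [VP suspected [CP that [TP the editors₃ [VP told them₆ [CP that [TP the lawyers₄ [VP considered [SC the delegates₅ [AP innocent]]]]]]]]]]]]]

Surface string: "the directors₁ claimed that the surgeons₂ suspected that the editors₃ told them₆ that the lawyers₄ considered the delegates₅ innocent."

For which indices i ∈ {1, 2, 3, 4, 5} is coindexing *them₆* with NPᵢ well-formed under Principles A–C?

*them* is a pronoun, so Principle B applies: it must be free in its binding domain.
Binding domain of *them₆*: the embedded TP, whose subject is the editors₃.
*the directors₁* c-commands the pronoun but from outside its binding domain, and is not c-commanded by it → coindexation permitted.
*the surgeons₂* c-commands the pronoun but from outside its binding domain, and is not c-commanded by it → coindexation permitted.
*the editors₃* c-commands the pronoun within its binding domain → coindexation would violate Principle B.
*the lawyers₄*: the pronoun c-commands this R-expression → coindexation would violate Principle C on *the lawyers₄*.
*the delegates₅*: the pronoun c-commands this R-expression → coindexation would violate Principle C on *the delegates₅*.

{1, 2}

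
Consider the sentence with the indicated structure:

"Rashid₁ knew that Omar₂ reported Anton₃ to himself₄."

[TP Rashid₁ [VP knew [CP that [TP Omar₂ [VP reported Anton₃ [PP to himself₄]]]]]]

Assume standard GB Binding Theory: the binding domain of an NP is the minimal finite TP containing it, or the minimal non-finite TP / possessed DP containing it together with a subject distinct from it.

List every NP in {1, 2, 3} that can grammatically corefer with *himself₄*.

{2, 3}

*himself* is an anaphor, so Principle A applies: it must be bound in its binding domain.
Binding domain of *himself₄*: the embedded TP, whose subject is Omar₂.
*Rashid₁* c-commands the anaphor but is outside its binding domain → cannot satisfy Principle A.
*Omar₂* c-commands the anaphor within its binding domain → licit binder.
*Anton₃* c-commands the anaphor within its binding domain → licit binder.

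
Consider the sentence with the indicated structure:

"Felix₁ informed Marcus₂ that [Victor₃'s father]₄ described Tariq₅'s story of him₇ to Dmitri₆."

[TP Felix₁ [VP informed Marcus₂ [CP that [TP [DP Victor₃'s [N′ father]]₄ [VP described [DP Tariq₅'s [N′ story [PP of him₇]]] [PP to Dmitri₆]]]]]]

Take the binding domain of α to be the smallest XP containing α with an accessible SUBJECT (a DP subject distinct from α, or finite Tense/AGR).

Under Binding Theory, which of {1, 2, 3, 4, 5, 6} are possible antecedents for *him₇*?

{1, 2, 3, 4, 6}

*him* is a pronoun, so Principle B applies: it must be free in its binding domain.
Binding domain of *him₇*: the possessed DP, whose subject is Tariq₅.
*Felix₁* c-commands the pronoun but from outside its binding domain, and is not c-commanded by it → coindexation permitted.
*Marcus₂* c-commands the pronoun but from outside its binding domain, and is not c-commanded by it → coindexation permitted.
*Victor₃* and the pronoun do not c-command one another → neither Principle B nor Principle C is at stake; coindexation permitted.
*[Victor₃'s father]₄* c-commands the pronoun but from outside its binding domain, and is not c-commanded by it → coindexation permitted.
*Tariq₅* c-commands the pronoun within its binding domain → coindexation would violate Principle B.
*Dmitri₆* and the pronoun do not c-command one another → neither Principle B nor Principle C is at stake; coindexation permitted.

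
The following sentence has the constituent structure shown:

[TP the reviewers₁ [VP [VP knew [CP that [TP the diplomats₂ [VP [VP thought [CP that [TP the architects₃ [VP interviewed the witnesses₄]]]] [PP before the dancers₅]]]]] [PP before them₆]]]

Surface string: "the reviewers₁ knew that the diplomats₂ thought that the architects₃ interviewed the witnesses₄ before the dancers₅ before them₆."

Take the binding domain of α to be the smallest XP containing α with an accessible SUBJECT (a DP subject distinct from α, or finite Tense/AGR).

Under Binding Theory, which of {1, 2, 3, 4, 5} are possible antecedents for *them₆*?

*them* is a pronoun, so Principle B applies: it must be free in its binding domain.
Binding domain of *them₆*: the matrix TP, whose subject is the reviewers₁.
*the reviewers₁* c-commands the pronoun within its binding domain → coindexation would violate Principle B.
*the diplomats₂* and the pronoun do not c-command one another → neither Principle B nor Principle C is at stake; coindexation permitted.
*the architects₃* and the pronoun do not c-command one another → neither Principle B nor Principle C is at stake; coindexation permitted.
*the witnesses₄* and the pronoun do not c-command one another → neither Principle B nor Principle C is at stake; coindexation permitted.
*the dancers₅* and the pronoun do not c-command one another → neither Principle B nor Principle C is at stake; coindexation permitted.

{2, 3, 4, 5}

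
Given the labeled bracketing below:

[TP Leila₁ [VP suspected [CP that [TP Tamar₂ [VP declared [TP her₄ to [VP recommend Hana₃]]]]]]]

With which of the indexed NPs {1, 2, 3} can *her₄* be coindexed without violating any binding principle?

*her* is a pronoun, so Principle B applies: it must be free in its binding domain.
Binding domain of *her₄*: the embedded TP, whose subject is Tamar₂.
*Leila₁* c-commands the pronoun but from outside its binding domain, and is not c-commanded by it → coindexation permitted.
*Tamar₂* c-commands the pronoun within its binding domain → coindexation would violate Principle B.
*Hana₃*: the pronoun c-commands this R-expression → coindexation would violate Principle C on *Hana₃*.

{1}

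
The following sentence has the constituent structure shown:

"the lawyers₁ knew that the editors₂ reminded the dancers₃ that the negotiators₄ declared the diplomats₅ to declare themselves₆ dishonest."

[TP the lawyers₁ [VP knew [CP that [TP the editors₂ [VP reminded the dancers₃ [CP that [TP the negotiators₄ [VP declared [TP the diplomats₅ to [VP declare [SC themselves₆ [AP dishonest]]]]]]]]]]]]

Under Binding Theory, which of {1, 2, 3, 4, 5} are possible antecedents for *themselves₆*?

{5}

*themselves* is an anaphor, so Principle A applies: it must be bound in its binding domain.
Binding domain of *themselves₆*: the embedded TP, whose subject is the diplomats₅.
*the lawyers₁* c-commands the anaphor but is outside its binding domain → cannot satisfy Principle A.
*the editors₂* c-commands the anaphor but is outside its binding domain → cannot satisfy Principle A.
*the dancers₃* c-commands the anaphor but is outside its binding domain → cannot satisfy Principle A.
*the negotiators₄* c-commands the anaphor but is outside its binding domain → cannot satisfy Principle A.
*the diplomats₅* c-commands the anaphor within its binding domain → licit binder.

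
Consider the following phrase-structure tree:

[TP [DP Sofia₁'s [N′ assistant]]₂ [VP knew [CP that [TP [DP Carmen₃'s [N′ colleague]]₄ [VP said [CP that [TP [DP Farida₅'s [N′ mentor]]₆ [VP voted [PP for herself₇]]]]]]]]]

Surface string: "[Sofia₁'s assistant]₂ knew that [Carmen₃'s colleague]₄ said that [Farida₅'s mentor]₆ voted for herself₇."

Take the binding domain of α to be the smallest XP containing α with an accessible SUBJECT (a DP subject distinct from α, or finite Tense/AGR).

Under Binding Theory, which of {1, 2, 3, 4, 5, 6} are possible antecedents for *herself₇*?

{6}

*herself* is an anaphor, so Principle A applies: it must be bound in its binding domain.
Binding domain of *herself₇*: the embedded TP, whose subject is [Farida₅'s mentor]₆.
*Sofia₁* does not c-command the anaphor → cannot bind it.
*[Sofia₁'s assistant]₂* c-commands the anaphor but is outside its binding domain → cannot satisfy Principle A.
*Carmen₃* does not c-command the anaphor → cannot bind it.
*[Carmen₃'s colleague]₄* c-commands the anaphor but is outside its binding domain → cannot satisfy Principle A.
*Farida₅* does not c-command the anaphor → cannot bind it.
*[Farida₅'s mentor]₆* c-commands the anaphor within its binding domain → licit binder.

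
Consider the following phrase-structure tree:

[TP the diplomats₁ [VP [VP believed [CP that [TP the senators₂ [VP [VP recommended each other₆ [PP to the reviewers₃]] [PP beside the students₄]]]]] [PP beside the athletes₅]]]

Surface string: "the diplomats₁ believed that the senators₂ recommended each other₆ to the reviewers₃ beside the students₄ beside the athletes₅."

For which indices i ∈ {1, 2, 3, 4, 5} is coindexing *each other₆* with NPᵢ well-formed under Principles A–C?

*each other* is an anaphor, so Principle A applies: it must be bound in its binding domain.
Binding domain of *each other₆*: the embedded TP, whose subject is the senators₂.
*the diplomats₁* c-commands the anaphor but is outside its binding domain → cannot satisfy Principle A.
*the senators₂* c-commands the anaphor within its binding domain → licit binder.
*the reviewers₃* does not c-command the anaphor → cannot bind it.
*the students₄* does not c-command the anaphor → cannot bind it.
*the athletes₅* does not c-command the anaphor → cannot bind it.

{2}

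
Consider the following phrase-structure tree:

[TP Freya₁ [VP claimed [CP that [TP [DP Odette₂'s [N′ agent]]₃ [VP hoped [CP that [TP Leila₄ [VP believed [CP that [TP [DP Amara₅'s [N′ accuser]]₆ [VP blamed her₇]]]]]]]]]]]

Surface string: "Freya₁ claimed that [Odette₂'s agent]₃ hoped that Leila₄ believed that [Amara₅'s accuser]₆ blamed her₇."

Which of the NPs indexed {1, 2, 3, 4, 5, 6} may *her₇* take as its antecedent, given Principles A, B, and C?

{1, 2, 3, 4, 5}

*her* is a pronoun, so Principle B applies: it must be free in its binding domain.
Binding domain of *her₇*: the embedded TP, whose subject is [Amara₅'s accuser]₆.
*Freya₁* c-commands the pronoun but from outside its binding domain, and is not c-commanded by it → coindexation permitted.
*Odette₂* and the pronoun do not c-command one another → neither Principle B nor Principle C is at stake; coindexation permitted.
*[Odette₂'s agent]₃* c-commands the pronoun but from outside its binding domain, and is not c-commanded by it → coindexation permitted.
*Leila₄* c-commands the pronoun but from outside its binding domain, and is not c-commanded by it → coindexation permitted.
*Amara₅* and the pronoun do not c-command one another → neither Principle B nor Principle C is at stake; coindexation permitted.
*[Amara₅'s accuser]₆* c-commands the pronoun within its binding domain → coindexation would violate Principle B.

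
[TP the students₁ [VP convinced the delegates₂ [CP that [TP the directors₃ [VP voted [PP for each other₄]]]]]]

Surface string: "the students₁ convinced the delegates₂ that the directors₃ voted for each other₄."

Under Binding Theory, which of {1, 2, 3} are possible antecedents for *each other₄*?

*each other* is an anaphor, so Principle A applies: it must be bound in its binding domain.
Binding domain of *each other₄*: the embedded TP, whose subject is the directors₃.
*the students₁* c-commands the anaphor but is outside its binding domain → cannot satisfy Principle A.
*the delegates₂* c-commands the anaphor but is outside its binding domain → cannot satisfy Principle A.
*the directors₃* c-commands the anaphor within its binding domain → licit binder.

{3}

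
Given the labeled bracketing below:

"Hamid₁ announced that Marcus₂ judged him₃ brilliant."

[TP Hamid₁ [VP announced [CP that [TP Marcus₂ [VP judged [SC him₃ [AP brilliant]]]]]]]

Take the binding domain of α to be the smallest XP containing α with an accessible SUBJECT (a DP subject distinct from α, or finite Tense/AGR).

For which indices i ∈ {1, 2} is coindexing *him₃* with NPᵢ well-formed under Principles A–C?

*him* is a pronoun, so Principle B applies: it must be free in its binding domain.
Binding domain of *him₃*: the embedded TP, whose subject is Marcus₂.
*Hamid₁* c-commands the pronoun but from outside its binding domain, and is not c-commanded by it → coindexation permitted.
*Marcus₂* c-commands the pronoun within its binding domain → coindexation would violate Principle B.

{1}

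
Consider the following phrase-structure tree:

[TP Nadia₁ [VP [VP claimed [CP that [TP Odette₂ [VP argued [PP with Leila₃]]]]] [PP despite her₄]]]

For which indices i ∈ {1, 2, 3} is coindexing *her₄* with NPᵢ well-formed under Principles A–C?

*her* is a pronoun, so Principle B applies: it must be free in its binding domain.
Binding domain of *her₄*: the matrix TP, whose subject is Nadia₁.
*Nadia₁* c-commands the pronoun within its binding domain → coindexation would violate Principle B.
*Odette₂* and the pronoun do not c-command one another → neither Principle B nor Principle C is at stake; coindexation permitted.
*Leila₃* and the pronoun do not c-command one another → neither Principle B nor Principle C is at stake; coindexation permitted.

{2, 3}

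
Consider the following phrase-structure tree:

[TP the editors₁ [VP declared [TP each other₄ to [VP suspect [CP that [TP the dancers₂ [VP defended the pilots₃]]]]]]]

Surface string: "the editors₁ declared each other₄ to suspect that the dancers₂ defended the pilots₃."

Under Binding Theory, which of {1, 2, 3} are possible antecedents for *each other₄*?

{1}

*each other* is an anaphor, so Principle A applies: it must be bound in its binding domain.
Binding domain of *each other₄*: the matrix TP, whose subject is the editors₁.
*the editors₁* c-commands the anaphor within its binding domain → licit binder.
*the dancers₂* does not c-command the anaphor → cannot bind it.
*the pilots₃* does not c-command the anaphor → cannot bind it.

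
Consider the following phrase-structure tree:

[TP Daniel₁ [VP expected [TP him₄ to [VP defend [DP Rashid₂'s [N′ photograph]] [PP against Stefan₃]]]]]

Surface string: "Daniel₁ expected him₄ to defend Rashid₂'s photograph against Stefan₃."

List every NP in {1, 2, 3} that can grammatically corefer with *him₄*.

*him* is a pronoun, so Principle B applies: it must be free in its binding domain.
Binding domain of *him₄*: the matrix TP, whose subject is Daniel₁.
*Daniel₁* c-commands the pronoun within its binding domain → coindexation would violate Principle B.
*Rashid₂*: the pronoun c-commands this R-expression → coindexation would violate Principle C on *Rashid₂*.
*Stefan₃*: the pronoun c-commands this R-expression → coindexation would violate Principle C on *Stefan₃*.

none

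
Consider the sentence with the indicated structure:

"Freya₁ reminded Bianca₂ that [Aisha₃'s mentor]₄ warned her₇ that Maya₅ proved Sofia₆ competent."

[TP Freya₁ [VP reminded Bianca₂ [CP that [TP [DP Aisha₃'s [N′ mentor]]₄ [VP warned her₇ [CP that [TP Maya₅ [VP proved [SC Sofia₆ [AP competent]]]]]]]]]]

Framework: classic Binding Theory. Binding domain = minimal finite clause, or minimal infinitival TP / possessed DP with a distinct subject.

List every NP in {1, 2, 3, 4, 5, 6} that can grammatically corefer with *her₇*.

{1, 2, 3}

*her* is a pronoun, so Principle B applies: it must be free in its binding domain.
Binding domain of *her₇*: the embedded TP, whose subject is [Aisha₃'s mentor]₄.
*Freya₁* c-commands the pronoun but from outside its binding domain, and is not c-commanded by it → coindexation permitted.
*Bianca₂* c-commands the pronoun but from outside its binding domain, and is not c-commanded by it → coindexation permitted.
*Aisha₃* and the pronoun do not c-command one another → neither Principle B nor Principle C is at stake; coindexation permitted.
*[Aisha₃'s mentor]₄* c-commands the pronoun within its binding domain → coindexation would violate Principle B.
*Maya₅*: the pronoun c-commands this R-expression → coindexation would violate Principle C on *Maya₅*.
*Sofia₆*: the pronoun c-commands this R-expression → coindexation would violate Principle C on *Sofia₆*.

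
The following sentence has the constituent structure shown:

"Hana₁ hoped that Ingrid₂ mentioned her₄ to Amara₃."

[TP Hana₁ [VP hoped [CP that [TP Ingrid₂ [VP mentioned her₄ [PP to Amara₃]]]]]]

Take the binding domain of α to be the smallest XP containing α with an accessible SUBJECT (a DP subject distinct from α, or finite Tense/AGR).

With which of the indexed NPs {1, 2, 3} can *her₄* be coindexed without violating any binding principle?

*her* is a pronoun, so Principle B applies: it must be free in its binding domain.
Binding domain of *her₄*: the embedded TP, whose subject is Ingrid₂.
*Hana₁* c-commands the pronoun but from outside its binding domain, and is not c-commanded by it → coindexation permitted.
*Ingrid₂* c-commands the pronoun within its binding domain → coindexation would violate Principle B.
*Amara₃*: the pronoun c-commands this R-expression → coindexation would violate Principle C on *Amara₃*.

{1}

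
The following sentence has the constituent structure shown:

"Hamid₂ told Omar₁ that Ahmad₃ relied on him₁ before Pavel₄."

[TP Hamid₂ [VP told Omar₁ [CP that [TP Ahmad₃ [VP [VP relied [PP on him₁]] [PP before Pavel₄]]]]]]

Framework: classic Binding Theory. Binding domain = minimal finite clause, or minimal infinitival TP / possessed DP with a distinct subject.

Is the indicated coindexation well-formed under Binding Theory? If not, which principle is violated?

The two coindexed NPs are *Omar₁* and *him₁*.
*him₁* is a pronoun; its binding domain is the embedded TP, whose subject is Ahmad₃. Within that domain it is c-commanded only by *Ahmad₃*, which carries a different index — the pronoun is free locally, so Principle B holds.
*Omar₁* is an R-expression; *him₁* does not c-command it, and no other NP shares its index, so Principle C is satisfied.
All principles are respected.

grammatical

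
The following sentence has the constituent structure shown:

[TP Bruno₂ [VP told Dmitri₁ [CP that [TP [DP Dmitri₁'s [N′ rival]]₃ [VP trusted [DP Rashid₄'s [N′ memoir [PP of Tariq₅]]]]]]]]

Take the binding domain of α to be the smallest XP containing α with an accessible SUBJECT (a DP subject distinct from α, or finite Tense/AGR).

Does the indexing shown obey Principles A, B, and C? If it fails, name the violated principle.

The two coindexed NPs are *Dmitri₁* (the higher occurrence) and *Dmitri₁* (the lower occurrence).
*Dmitri₁* (the lower occurrence) is an R-expression. Principle C requires it to be free everywhere.
*Dmitri₁* (the higher occurrence) c-commands it and carries the same index.
The R-expression is bound → Principle C violation.

Principle C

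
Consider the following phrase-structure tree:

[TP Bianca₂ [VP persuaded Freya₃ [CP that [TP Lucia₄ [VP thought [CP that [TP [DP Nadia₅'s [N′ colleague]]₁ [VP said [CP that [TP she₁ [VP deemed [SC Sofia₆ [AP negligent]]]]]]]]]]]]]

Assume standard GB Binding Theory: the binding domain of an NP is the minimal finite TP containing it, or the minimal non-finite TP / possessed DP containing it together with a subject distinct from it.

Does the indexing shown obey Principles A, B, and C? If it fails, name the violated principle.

grammatical

The two coindexed NPs are *[Nadia₅'s colleague]₁* and *she₁*.
*she₁* is a pronoun; nothing c-commands it within its binding domain (the embedded TP.), so Principle B holds trivially.
*[Nadia₅'s colleague]₁* is an R-expression; *she₁* does not c-command it, and no other NP shares its index, so Principle C is satisfied.
All principles are respected.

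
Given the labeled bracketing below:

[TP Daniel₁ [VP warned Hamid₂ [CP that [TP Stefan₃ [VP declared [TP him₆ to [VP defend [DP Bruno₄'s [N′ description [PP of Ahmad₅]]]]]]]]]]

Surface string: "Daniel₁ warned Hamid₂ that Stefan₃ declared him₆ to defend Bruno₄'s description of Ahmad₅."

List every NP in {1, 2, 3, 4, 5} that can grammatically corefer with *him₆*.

*him* is a pronoun, so Principle B applies: it must be free in its binding domain.
Binding domain of *him₆*: the embedded TP, whose subject is Stefan₃.
*Daniel₁* c-commands the pronoun but from outside its binding domain, and is not c-commanded by it → coindexation permitted.
*Hamid₂* c-commands the pronoun but from outside its binding domain, and is not c-commanded by it → coindexation permitted.
*Stefan₃* c-commands the pronoun within its binding domain → coindexation would violate Principle B.
*Bruno₄*: the pronoun c-commands this R-expression → coindexation would violate Principle C on *Bruno₄*.
*Ahmad₅*: the pronoun c-commands this R-expression → coindexation would violate Principle C on *Ahmad₅*.

{1, 2}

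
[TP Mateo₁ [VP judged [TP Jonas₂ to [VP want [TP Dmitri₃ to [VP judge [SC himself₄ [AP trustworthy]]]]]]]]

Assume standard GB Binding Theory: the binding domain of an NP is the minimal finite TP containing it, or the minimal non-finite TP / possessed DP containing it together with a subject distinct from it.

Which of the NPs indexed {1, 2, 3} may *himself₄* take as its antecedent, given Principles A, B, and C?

*himself* is an anaphor, so Principle A applies: it must be bound in its binding domain.
Binding domain of *himself₄*: the embedded TP, whose subject is Dmitri₃.
*Mateo₁* c-commands the anaphor but is outside its binding domain → cannot satisfy Principle A.
*Jonas₂* c-commands the anaphor but is outside its binding domain → cannot satisfy Principle A.
*Dmitri₃* c-commands the anaphor within its binding domain → licit binder.

{3}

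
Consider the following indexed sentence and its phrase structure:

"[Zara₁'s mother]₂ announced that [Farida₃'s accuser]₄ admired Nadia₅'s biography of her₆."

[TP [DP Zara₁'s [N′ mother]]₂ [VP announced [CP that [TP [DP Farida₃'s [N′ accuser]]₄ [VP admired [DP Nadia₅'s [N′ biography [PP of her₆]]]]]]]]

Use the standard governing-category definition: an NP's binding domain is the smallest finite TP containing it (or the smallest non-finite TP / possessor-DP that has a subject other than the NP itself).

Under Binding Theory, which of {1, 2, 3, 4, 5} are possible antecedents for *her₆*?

{1, 2, 3, 4}

*her* is a pronoun, so Principle B applies: it must be free in its binding domain.
Binding domain of *her₆*: the possessed DP, whose subject is Nadia₅.
*Zara₁* and the pronoun do not c-command one another → neither Principle B nor Principle C is at stake; coindexation permitted.
*[Zara₁'s mother]₂* c-commands the pronoun but from outside its binding domain, and is not c-commanded by it → coindexation permitted.
*Farida₃* and the pronoun do not c-command one another → neither Principle B nor Principle C is at stake; coindexation permitted.
*[Farida₃'s accuser]₄* c-commands the pronoun but from outside its binding domain, and is not c-commanded by it → coindexation permitted.
*Nadia₅* c-commands the pronoun within its binding domain → coindexation would violate Principle B.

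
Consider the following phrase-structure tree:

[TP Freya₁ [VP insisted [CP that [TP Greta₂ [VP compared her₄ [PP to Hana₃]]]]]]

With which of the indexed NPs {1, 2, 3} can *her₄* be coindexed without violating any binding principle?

{1}

*her* is a pronoun, so Principle B applies: it must be free in its binding domain.
Binding domain of *her₄*: the embedded TP, whose subject is Greta₂.
*Freya₁* c-commands the pronoun but from outside its binding domain, and is not c-commanded by it → coindexation permitted.
*Greta₂* c-commands the pronoun within its binding domain → coindexation would violate Principle B.
*Hana₃*: the pronoun c-commands this R-expression → coindexation would violate Principle C on *Hana₃*.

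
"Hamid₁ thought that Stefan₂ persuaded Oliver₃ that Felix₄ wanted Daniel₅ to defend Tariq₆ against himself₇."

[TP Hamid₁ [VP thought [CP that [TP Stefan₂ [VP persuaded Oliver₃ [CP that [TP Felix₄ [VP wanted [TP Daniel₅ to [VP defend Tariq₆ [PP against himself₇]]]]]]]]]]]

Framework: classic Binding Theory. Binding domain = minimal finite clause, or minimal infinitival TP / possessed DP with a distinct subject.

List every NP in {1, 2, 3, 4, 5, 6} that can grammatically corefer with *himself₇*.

*himself* is an anaphor, so Principle A applies: it must be bound in its binding domain.
Binding domain of *himself₇*: the embedded TP, whose subject is Daniel₅.
*Hamid₁* c-commands the anaphor but is outside its binding domain → cannot satisfy Principle A.
*Stefan₂* c-commands the anaphor but is outside its binding domain → cannot satisfy Principle A.
*Oliver₃* c-commands the anaphor but is outside its binding domain → cannot satisfy Principle A.
*Felix₄* c-commands the anaphor but is outside its binding domain → cannot satisfy Principle A.
*Daniel₅* c-commands the anaphor within its binding domain → licit binder.
*Tariq₆* c-commands the anaphor within its binding domain → licit binder.

{5, 6}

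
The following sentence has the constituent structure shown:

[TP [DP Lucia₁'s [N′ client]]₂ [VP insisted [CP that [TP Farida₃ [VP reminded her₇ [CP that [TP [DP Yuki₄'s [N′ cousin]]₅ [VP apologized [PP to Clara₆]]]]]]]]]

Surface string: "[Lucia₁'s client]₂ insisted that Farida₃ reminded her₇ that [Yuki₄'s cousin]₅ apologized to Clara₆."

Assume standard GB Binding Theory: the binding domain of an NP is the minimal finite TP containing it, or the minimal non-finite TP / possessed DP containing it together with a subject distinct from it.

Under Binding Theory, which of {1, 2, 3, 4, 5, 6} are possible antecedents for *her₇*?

{1, 2}

*her* is a pronoun, so Principle B applies: it must be free in its binding domain.
Binding domain of *her₇*: the embedded TP, whose subject is Farida₃.
*Lucia₁* and the pronoun do not c-command one another → neither Principle B nor Principle C is at stake; coindexation permitted.
*[Lucia₁'s client]₂* c-commands the pronoun but from outside its binding domain, and is not c-commanded by it → coindexation permitted.
*Farida₃* c-commands the pronoun within its binding domain → coindexation would violate Principle B.
*Yuki₄*: the pronoun c-commands this R-expression → coindexation would violate Principle C on *Yuki₄*.
*[Yuki₄'s cousin]₅*: the pronoun c-commands this R-expression → coindexation would violate Principle C on *[Yuki₄'s cousin]₅*.
*Clara₆*: the pronoun c-commands this R-expression → coindexation would violate Principle C on *Clara₆*.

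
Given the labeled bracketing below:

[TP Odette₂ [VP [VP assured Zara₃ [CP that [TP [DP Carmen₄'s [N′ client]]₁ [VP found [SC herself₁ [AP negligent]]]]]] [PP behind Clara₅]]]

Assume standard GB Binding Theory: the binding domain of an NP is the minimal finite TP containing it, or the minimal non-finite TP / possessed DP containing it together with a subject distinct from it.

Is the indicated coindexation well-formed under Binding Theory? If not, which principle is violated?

grammatical

The two coindexed NPs are *[Carmen₄'s client]₁* and *herself₁*.
*herself₁* is an anaphor; its binding domain is the embedded TP, whose subject is [Carmen₄'s client]₁. *[Carmen₄'s client]₁* c-commands it within that domain and shares its index, so Principle A is satisfied.
*[Carmen₄'s client]₁* is an R-expression; *herself₁* does not c-command it, and no other NP shares its index, so Principle C is satisfied.
All principles are respected.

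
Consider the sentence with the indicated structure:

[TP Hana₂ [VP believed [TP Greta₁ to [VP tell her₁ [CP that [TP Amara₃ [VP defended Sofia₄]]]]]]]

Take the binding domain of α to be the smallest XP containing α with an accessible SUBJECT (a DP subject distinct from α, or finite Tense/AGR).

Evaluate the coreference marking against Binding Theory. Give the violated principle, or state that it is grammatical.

Principle B

The two coindexed NPs are *Greta₁* and *her₁*.
*her₁* is a pronoun. Its binding domain is the embedded TP, whose subject is Greta₁.
*Greta₁* c-commands it within that domain and carries the same index.
The pronoun is locally bound → Principle B violation.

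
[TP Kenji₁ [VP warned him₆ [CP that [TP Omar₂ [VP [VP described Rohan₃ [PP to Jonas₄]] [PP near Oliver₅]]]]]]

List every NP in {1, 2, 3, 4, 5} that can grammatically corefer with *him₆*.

none

*him* is a pronoun, so Principle B applies: it must be free in its binding domain.
Binding domain of *him₆*: the matrix TP, whose subject is Kenji₁.
*Kenji₁* c-commands the pronoun within its binding domain → coindexation would violate Principle B.
*Omar₂*: the pronoun c-commands this R-expression → coindexation would violate Principle C on *Omar₂*.
*Rohan₃*: the pronoun c-commands this R-expression → coindexation would violate Principle C on *Rohan₃*.
*Jonas₄*: the pronoun c-commands this R-expression → coindexation would violate Principle C on *Jonas₄*.
*Oliver₅*: the pronoun c-commands this R-expression → coindexation would violate Principle C on *Oliver₅*.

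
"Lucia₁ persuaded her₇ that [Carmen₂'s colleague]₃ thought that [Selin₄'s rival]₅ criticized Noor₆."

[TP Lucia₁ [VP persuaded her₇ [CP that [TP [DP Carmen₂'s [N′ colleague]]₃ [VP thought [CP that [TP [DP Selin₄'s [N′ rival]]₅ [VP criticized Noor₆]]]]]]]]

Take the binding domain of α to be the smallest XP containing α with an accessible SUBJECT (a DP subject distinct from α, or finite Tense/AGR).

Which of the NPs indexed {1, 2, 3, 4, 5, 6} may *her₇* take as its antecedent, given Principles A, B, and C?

*her* is a pronoun, so Principle B applies: it must be free in its binding domain.
Binding domain of *her₇*: the matrix TP, whose subject is Lucia₁.
*Lucia₁* c-commands the pronoun within its binding domain → coindexation would violate Principle B.
*Carmen₂*: the pronoun c-commands this R-expression → coindexation would violate Principle C on *Carmen₂*.
*[Carmen₂'s colleague]₃*: the pronoun c-commands this R-expression → coindexation would violate Principle C on *[Carmen₂'s colleague]₃*.
*Selin₄*: the pronoun c-commands this R-expression → coindexation would violate Principle C on *Selin₄*.
*[Selin₄'s rival]₅*: the pronoun c-commands this R-expression → coindexation would violate Principle C on *[Selin₄'s rival]₅*.
*Noor₆*: the pronoun c-commands this R-expression → coindexation would violate Principle C on *Noor₆*.

none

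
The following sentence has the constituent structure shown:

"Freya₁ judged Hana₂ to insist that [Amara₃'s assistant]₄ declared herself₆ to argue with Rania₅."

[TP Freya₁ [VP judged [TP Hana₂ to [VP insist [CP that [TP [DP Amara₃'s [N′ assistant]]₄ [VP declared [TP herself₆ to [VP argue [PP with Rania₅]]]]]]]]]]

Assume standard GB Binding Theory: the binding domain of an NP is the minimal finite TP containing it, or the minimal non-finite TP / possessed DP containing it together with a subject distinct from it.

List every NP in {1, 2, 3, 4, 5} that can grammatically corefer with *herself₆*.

*herself* is an anaphor, so Principle A applies: it must be bound in its binding domain.
Binding domain of *herself₆*: the embedded TP, whose subject is [Amara₃'s assistant]₄.
*Freya₁* c-commands the anaphor but is outside its binding domain → cannot satisfy Principle A.
*Hana₂* c-commands the anaphor but is outside its binding domain → cannot satisfy Principle A.
*Amara₃* does not c-command the anaphor → cannot bind it.
*[Amara₃'s assistant]₄* c-commands the anaphor within its binding domain → licit binder.
*Rania₅* does not c-command the anaphor → cannot bind it.

{4}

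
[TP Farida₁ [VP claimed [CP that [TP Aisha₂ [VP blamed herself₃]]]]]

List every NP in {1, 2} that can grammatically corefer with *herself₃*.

{2}

*herself* is an anaphor, so Principle A applies: it must be bound in its binding domain.
Binding domain of *herself₃*: the embedded TP, whose subject is Aisha₂.
*Farida₁* c-commands the anaphor but is outside its binding domain → cannot satisfy Principle A.
*Aisha₂* c-commands the anaphor within its binding domain → licit binder.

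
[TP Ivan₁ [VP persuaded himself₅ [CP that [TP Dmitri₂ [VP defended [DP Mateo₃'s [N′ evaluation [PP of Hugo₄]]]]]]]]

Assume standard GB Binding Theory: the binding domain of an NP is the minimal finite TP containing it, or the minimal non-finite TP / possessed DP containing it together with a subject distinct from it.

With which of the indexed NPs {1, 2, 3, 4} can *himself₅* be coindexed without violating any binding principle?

*himself* is an anaphor, so Principle A applies: it must be bound in its binding domain.
Binding domain of *himself₅*: the matrix TP, whose subject is Ivan₁.
*Ivan₁* c-commands the anaphor within its binding domain → licit binder.
*Dmitri₂* does not c-command the anaphor → cannot bind it.
*Mateo₃* does not c-command the anaphor → cannot bind it.
*Hugo₄* does not c-command the anaphor → cannot bind it.

{1}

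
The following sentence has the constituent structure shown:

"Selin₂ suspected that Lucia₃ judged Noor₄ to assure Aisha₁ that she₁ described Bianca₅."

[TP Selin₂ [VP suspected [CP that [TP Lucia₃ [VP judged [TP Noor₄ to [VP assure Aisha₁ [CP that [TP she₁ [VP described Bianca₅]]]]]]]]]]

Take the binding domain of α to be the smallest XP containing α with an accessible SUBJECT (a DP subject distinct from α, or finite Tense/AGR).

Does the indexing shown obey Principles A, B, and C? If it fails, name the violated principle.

The two coindexed NPs are *Aisha₁* and *she₁*.
*she₁* is a pronoun; nothing c-commands it within its binding domain (the embedded TP.), so Principle B holds trivially.
*Aisha₁* is an R-expression; *she₁* does not c-command it, and no other NP shares its index, so Principle C is satisfied.
All principles are respected.

grammatical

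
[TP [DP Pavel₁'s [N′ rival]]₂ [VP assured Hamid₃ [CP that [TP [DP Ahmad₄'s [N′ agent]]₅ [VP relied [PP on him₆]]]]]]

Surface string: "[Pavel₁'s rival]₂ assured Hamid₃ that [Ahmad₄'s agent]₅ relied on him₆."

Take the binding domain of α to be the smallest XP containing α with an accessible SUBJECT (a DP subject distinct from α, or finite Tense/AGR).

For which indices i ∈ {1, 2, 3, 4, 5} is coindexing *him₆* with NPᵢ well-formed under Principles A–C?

{1, 2, 3, 4}

*him* is a pronoun, so Principle B applies: it must be free in its binding domain.
Binding domain of *him₆*: the embedded TP, whose subject is [Ahmad₄'s agent]₅.
*Pavel₁* and the pronoun do not c-command one another → neither Principle B nor Principle C is at stake; coindexation permitted.
*[Pavel₁'s rival]₂* c-commands the pronoun but from outside its binding domain, and is not c-commanded by it → coindexation permitted.
*Hamid₃* c-commands the pronoun but from outside its binding domain, and is not c-commanded by it → coindexation permitted.
*Ahmad₄* and the pronoun do not c-command one another → neither Principle B nor Principle C is at stake; coindexation permitted.
*[Ahmad₄'s agent]₅* c-commands the pronoun within its binding domain → coindexation would violate Principle B.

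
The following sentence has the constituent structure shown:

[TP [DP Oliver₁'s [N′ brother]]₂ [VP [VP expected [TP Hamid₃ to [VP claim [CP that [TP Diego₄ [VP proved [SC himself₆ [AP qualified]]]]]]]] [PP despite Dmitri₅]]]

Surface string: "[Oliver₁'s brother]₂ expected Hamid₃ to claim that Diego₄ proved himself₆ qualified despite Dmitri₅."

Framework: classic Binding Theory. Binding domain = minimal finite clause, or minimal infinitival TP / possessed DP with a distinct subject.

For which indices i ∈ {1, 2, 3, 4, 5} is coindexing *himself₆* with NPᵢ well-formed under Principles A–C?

{4}

*himself* is an anaphor, so Principle A applies: it must be bound in its binding domain.
Binding domain of *himself₆*: the embedded TP, whose subject is Diego₄.
*Oliver₁* does not c-command the anaphor → cannot bind it.
*[Oliver₁'s brother]₂* c-commands the anaphor but is outside its binding domain → cannot satisfy Principle A.
*Hamid₃* c-commands the anaphor but is outside its binding domain → cannot satisfy Principle A.
*Diego₄* c-commands the anaphor within its binding domain → licit binder.
*Dmitri₅* does not c-command the anaphor → cannot bind it.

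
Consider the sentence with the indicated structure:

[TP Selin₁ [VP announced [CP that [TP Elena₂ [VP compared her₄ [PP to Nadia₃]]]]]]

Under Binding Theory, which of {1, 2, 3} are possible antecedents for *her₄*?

*her* is a pronoun, so Principle B applies: it must be free in its binding domain.
Binding domain of *her₄*: the embedded TP, whose subject is Elena₂.
*Selin₁* c-commands the pronoun but from outside its binding domain, and is not c-commanded by it → coindexation permitted.
*Elena₂* c-commands the pronoun within its binding domain → coindexation would violate Principle B.
*Nadia₃*: the pronoun c-commands this R-expression → coindexation would violate Principle C on *Nadia₃*.

{1}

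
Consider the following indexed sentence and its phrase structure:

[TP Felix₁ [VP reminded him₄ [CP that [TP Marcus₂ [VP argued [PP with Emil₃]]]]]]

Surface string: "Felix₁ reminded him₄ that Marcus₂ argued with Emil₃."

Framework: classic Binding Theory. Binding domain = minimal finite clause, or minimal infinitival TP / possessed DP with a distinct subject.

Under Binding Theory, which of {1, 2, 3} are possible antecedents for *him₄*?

*him* is a pronoun, so Principle B applies: it must be free in its binding domain.
Binding domain of *him₄*: the matrix TP, whose subject is Felix₁.
*Felix₁* c-commands the pronoun within its binding domain → coindexation would violate Principle B.
*Marcus₂*: the pronoun c-commands this R-expression → coindexation would violate Principle C on *Marcus₂*.
*Emil₃*: the pronoun c-commands this R-expression → coindexation would violate Principle C on *Emil₃*.

none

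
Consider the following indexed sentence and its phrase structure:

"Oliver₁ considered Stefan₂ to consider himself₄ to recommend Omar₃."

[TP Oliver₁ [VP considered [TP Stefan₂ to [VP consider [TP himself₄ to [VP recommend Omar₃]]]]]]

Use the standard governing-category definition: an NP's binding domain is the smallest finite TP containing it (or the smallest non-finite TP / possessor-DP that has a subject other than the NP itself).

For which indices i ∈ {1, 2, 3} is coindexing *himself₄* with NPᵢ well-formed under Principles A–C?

{2}

*himself* is an anaphor, so Principle A applies: it must be bound in its binding domain.
Binding domain of *himself₄*: the embedded TP, whose subject is Stefan₂.
*Oliver₁* c-commands the anaphor but is outside its binding domain → cannot satisfy Principle A.
*Stefan₂* c-commands the anaphor within its binding domain → licit binder.
*Omar₃* does not c-command the anaphor → cannot bind it.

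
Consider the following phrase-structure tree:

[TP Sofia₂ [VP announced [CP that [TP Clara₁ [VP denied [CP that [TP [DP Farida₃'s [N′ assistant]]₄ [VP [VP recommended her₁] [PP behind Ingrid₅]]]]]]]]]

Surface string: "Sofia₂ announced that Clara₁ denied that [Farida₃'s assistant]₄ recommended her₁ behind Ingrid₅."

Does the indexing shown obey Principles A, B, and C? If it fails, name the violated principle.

The two coindexed NPs are *Clara₁* and *her₁*.
*her₁* is a pronoun; its binding domain is the embedded TP, whose subject is [Farida₃'s assistant]₄. Within that domain it is c-commanded only by *[Farida₃'s assistant]₄*, which carries a different index — the pronoun is free locally, so Principle B holds.
*Clara₁* is an R-expression; *her₁* does not c-command it, and no other NP shares its index, so Principle C is satisfied.
All principles are respected.

grammatical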